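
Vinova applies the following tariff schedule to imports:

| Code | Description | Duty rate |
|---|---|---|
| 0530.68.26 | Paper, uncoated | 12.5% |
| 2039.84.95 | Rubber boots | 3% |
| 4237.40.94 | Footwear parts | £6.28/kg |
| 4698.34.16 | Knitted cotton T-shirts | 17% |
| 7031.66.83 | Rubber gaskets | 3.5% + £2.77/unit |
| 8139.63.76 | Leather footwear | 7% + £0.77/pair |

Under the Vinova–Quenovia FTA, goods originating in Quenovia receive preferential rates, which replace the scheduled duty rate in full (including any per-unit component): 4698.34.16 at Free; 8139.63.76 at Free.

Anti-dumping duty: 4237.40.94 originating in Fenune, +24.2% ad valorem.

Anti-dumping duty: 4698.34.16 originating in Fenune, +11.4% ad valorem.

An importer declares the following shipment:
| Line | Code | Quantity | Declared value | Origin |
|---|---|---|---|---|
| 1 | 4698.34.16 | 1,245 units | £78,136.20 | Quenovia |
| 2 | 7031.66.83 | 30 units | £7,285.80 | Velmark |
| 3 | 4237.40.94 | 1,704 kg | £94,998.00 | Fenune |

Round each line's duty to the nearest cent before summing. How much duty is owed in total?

Line 1 (4698.34.16, Quenovia, 1,245 units, £78,136.20):
Base rate for 4698.34.16 is 17%.
Origin Quenovia qualifies under the Vinova–Quenovia agreement and 4698.34.16 is covered: preferential rate Free applies instead.
The additional-duty order on 4698.34.16 targets Fenune, not Quenovia; it does not apply.
Duty = £78,136.20 × 0% = £0.00.
Line 2 (7031.66.83, Velmark, 30 units, £7,285.80):
Base rate for 7031.66.83 is 3.5% + £2.77/unit.
Duty = £7,285.80 × 3.5% + 30 × £2.77 = £338.10.
Line 3 (4237.40.94, Fenune, 1,704 kg, £94,998.00):
Base rate for 4237.40.94 is £6.28/kg.
Additional duty on 4237.40.94 from Fenune: +24.2% ad valorem. Applied ad valorem rate = 24.2%.
Duty = £94,998.00 × 24.2% + 1,704 × £6.28 = £33,690.64.
Total = £0.00 + £338.10 + £33,690.64 = £34,028.74.

£34,028.74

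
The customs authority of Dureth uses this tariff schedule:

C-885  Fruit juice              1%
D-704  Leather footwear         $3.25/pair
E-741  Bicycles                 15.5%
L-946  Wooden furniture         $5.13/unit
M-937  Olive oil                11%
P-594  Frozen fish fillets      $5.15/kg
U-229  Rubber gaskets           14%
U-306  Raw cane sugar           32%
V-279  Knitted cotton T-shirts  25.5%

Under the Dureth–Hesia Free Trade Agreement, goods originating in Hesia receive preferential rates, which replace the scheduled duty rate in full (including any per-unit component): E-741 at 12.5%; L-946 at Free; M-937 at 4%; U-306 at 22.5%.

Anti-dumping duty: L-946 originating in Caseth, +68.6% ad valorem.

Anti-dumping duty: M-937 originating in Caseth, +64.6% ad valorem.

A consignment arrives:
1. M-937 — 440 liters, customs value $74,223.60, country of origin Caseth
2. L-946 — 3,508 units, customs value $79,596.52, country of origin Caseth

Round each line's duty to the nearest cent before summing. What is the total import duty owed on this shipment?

$128,712.29

Line 1 (M-937, Caseth, 440 liters, $74,223.60):
Base rate for M-937 is 11%.
M-937 has an FTA preferential rate, but origin Caseth is not Hesia; base rate stands.
Additional duty on M-937 from Caseth: +64.6%. Applied ad valorem rate: 11% + 64.6% = 75.6%.
Duty = $74,223.60 × 75.6% = $56,113.04.
Line 2 (L-946, Caseth, 3,508 units, $79,596.52):
Base rate for L-946 is $5.13/unit.
L-946 has an FTA preferential rate, but origin Caseth is not Hesia; base rate stands.
Additional duty on L-946 from Caseth: +68.6% ad valorem. Applied ad valorem rate = 68.6%.
Duty = $79,596.52 × 68.6% + 3,508 × $5.13 = $72,599.25.
Total = $56,113.04 + $72,599.25 = $128,712.29.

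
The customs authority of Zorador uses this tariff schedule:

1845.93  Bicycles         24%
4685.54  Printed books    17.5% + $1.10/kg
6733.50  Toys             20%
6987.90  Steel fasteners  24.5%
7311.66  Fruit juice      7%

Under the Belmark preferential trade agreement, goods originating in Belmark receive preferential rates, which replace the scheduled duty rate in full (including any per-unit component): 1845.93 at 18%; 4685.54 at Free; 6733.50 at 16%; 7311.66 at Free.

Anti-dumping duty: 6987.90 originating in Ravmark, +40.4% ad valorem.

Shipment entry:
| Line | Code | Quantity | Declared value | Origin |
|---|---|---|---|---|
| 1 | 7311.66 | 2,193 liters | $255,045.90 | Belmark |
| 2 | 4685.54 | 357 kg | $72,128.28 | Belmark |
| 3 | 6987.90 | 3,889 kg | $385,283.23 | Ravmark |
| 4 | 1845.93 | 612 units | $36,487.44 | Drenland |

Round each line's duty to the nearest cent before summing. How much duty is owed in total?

Line 1 (7311.66, Belmark, 2,193 liters, $255,045.90):
Base rate for 7311.66 is 7%.
Origin Belmark qualifies under the Zorador–Belmark agreement and 7311.66 is covered: preferential rate Free applies instead.
Duty = $255,045.90 × 0% = $0.00.
Line 2 (4685.54, Belmark, 357 kg, $72,128.28):
Base rate for 4685.54 is 17.5% + $1.10/kg.
Origin Belmark qualifies under the Zorador–Belmark agreement and 4685.54 is covered: preferential rate Free applies instead.
Duty = $72,128.28 × 0% = $0.00.
Line 3 (6987.90, Ravmark, 3,889 kg, $385,283.23):
Base rate for 6987.90 is 24.5%.
Additional duty on 6987.90 from Ravmark: +40.4%. Applied ad valorem rate: 24.5% + 40.4% = 64.9%.
Duty = $385,283.23 × 64.9% = $250,048.82.
Line 4 (1845.93, Drenland, 612 units, $36,487.44):
Base rate for 1845.93 is 24%.
1845.93 has an FTA preferential rate, but origin Drenland is not Belmark; base rate stands.
Duty = $36,487.44 × 24% = $8,756.99.
Total = $0.00 + $0.00 + $250,048.82 + $8,756.99 = $258,805.81.

$258,805.81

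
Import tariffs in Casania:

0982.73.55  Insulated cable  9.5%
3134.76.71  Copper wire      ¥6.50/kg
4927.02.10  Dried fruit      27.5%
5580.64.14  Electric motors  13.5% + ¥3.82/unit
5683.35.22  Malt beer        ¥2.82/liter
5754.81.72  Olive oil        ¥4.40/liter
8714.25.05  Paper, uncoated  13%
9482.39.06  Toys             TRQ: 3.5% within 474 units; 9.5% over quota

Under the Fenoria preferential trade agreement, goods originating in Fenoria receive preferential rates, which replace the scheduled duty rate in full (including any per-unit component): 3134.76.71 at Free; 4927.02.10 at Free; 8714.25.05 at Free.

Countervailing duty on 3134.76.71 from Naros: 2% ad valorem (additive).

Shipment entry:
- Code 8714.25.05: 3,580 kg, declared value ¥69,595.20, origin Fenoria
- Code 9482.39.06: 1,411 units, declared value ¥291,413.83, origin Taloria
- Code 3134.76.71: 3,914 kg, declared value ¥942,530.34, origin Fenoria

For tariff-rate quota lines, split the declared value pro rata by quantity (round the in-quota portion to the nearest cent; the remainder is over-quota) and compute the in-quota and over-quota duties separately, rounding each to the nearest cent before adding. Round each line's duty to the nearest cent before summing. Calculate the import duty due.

Line 1 (8714.25.05, Fenoria, 3,580 kg, ¥69,595.20):
Base rate for 8714.25.05 is 13%.
Origin Fenoria qualifies under the Casania–Fenoria agreement and 8714.25.05 is covered: preferential rate Free applies instead.
Duty = ¥69,595.20 × 0% = ¥0.00.
Line 2 (9482.39.06, Taloria, 1,411 units, ¥291,413.83):
Code 9482.39.06 is under a tariff-rate quota (threshold 474 units). In-quota: 474 units at 3.5%; over-quota: 937 units at 9.5%.
Pro-rata value split: in-quota = ¥291,413.83 × 474/1,411 = ¥97,895.22; over-quota = ¥291,413.83 − ¥97,895.22 = ¥193,518.61.
In-quota duty = ¥97,895.22 × 3.5% = ¥3,426.33. Over-quota duty = ¥193,518.61 × 9.5% = ¥18,384.27.
Line duty = ¥3,426.33 + ¥18,384.27 = ¥21,810.60.
Line 3 (3134.76.71, Fenoria, 3,914 kg, ¥942,530.34):
Base rate for 3134.76.71 is ¥6.50/kg.
Origin Fenoria qualifies under the Casania–Fenoria agreement and 3134.76.71 is covered: preferential rate Free applies instead.
The additional-duty order on 3134.76.71 targets Naros, not Fenoria; it does not apply.
Duty = ¥942,530.34 × 0% = ¥0.00.
Total = ¥0.00 + ¥21,810.60 + ¥0.00 = ¥21,810.60.

¥21,810.60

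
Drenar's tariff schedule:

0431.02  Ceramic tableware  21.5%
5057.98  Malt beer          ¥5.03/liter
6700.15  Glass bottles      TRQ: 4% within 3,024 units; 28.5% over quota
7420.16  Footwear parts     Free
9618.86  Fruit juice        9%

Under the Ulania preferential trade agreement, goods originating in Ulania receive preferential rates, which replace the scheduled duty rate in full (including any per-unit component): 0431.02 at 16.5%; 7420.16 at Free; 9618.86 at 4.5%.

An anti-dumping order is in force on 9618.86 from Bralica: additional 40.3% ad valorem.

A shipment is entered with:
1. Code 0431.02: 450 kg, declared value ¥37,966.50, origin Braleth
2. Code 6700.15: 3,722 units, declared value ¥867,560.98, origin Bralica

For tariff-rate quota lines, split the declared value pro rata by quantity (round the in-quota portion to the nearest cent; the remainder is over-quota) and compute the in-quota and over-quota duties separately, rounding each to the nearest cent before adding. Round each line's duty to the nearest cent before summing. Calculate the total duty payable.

Line 1 (0431.02, Braleth, 450 kg, ¥37,966.50):
Base rate for 0431.02 is 21.5%.
0431.02 has an FTA preferential rate, but origin Braleth is not Ulania; base rate stands.
Duty = ¥37,966.50 × 21.5% = ¥8,162.80.
Line 2 (6700.15, Bralica, 3,722 units, ¥867,560.98):
Code 6700.15 is under a tariff-rate quota (threshold 3,024 units). In-quota: 3,024 units at 4%; over-quota: 698 units at 28.5%.
Pro-rata value split: in-quota = ¥867,560.98 × 3,024/3,722 = ¥704,864.16; over-quota = ¥867,560.98 − ¥704,864.16 = ¥162,696.82.
In-quota duty = ¥704,864.16 × 4% = ¥28,194.57. Over-quota duty = ¥162,696.82 × 28.5% = ¥46,368.59.
Line duty = ¥28,194.57 + ¥46,368.59 = ¥74,563.16.
Total = ¥8,162.80 + ¥74,563.16 = ¥82,725.96.

¥82,725.96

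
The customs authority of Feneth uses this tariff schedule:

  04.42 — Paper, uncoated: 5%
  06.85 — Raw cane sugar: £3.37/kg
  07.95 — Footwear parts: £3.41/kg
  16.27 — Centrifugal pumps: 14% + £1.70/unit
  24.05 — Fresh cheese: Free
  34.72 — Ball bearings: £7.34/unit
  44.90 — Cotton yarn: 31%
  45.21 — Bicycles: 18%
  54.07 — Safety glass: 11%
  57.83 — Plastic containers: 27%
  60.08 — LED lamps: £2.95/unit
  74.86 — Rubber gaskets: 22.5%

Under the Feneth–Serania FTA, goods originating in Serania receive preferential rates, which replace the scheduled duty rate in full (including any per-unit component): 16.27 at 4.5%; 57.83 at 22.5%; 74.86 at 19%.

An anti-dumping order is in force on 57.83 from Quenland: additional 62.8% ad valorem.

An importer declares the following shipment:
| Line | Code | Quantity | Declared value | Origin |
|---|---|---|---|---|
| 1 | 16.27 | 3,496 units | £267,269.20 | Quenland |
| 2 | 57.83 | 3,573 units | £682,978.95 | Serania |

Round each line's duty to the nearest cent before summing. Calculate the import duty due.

Line 1 (16.27, Quenland, 3,496 units, £267,269.20):
Base rate for 16.27 is 14% + £1.70/unit.
16.27 has an FTA preferential rate, but origin Quenland is not Serania; base rate stands.
Duty = £267,269.20 × 14% + 3,496 × £1.70 = £43,360.89.
Line 2 (57.83, Serania, 3,573 units, £682,978.95):
Base rate for 57.83 is 27%.
Origin Serania qualifies under the Feneth–Serania agreement and 57.83 is covered: preferential rate 22.5% applies instead.
The additional-duty order on 57.83 targets Quenland, not Serania; it does not apply.
Duty = £682,978.95 × 22.5% = £153,670.26.
Total = £43,360.89 + £153,670.26 = £197,031.15.

£197,031.15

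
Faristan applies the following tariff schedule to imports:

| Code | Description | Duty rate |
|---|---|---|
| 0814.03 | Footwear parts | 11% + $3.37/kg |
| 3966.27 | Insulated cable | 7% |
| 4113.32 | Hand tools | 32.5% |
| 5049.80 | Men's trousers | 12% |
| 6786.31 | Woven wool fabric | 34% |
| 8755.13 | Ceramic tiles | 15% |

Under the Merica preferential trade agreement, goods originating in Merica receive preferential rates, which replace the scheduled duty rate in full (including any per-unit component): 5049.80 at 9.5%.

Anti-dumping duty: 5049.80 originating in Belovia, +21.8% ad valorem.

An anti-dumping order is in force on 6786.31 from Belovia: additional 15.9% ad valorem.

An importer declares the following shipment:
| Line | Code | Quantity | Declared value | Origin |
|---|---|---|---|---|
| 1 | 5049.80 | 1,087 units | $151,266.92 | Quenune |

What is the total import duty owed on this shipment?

$18,152.03

Line 1 (5049.80, Quenune, 1,087 units, $151,266.92):
Base rate for 5049.80 is 12%.
5049.80 has an FTA preferential rate, but origin Quenune is not Merica; base rate stands.
The additional-duty order on 5049.80 targets Belovia, not Quenune; it does not apply.
Duty = $151,266.92 × 12% = $18,152.03.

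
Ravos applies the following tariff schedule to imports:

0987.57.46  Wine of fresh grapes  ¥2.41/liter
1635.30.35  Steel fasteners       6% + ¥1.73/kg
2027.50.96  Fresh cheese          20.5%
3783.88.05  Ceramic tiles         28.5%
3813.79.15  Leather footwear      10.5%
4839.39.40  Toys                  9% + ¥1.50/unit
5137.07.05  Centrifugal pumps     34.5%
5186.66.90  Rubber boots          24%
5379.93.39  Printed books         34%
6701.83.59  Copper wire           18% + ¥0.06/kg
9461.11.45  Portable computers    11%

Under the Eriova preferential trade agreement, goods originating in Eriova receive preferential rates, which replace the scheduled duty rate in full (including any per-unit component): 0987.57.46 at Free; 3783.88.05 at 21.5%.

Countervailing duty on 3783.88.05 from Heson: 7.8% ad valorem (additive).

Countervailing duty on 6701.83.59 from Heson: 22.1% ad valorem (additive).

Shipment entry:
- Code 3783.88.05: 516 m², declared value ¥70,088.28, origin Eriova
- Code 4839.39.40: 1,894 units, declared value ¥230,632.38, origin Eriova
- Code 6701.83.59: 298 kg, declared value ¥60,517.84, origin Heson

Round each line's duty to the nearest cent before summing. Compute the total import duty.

Line 1 (3783.88.05, Eriova, 516 m², ¥70,088.28):
Base rate for 3783.88.05 is 28.5%.
Origin Eriova qualifies under the Ravos–Eriova agreement and 3783.88.05 is covered: preferential rate 21.5% applies instead.
The additional-duty order on 3783.88.05 targets Heson, not Eriova; it does not apply.
Duty = ¥70,088.28 × 21.5% = ¥15,068.98.
Line 2 (4839.39.40, Eriova, 1,894 units, ¥230,632.38):
Base rate for 4839.39.40 is 9% + ¥1.50/unit.
Origin Eriova is the FTA partner but 4839.39.40 is not on the preference list; base rate stands.
Duty = ¥230,632.38 × 9% + 1,894 × ¥1.50 = ¥23,597.91.
Line 3 (6701.83.59, Heson, 298 kg, ¥60,517.84):
Base rate for 6701.83.59 is 18% + ¥0.06/kg.
Additional duty on 6701.83.59 from Heson: +22.1%. Applied ad valorem rate: 18% + 22.1% = 40.1%.
Duty = ¥60,517.84 × 40.1% + 298 × ¥0.06 = ¥24,285.53.
Total = ¥15,068.98 + ¥23,597.91 + ¥24,285.53 = ¥62,952.42.

¥62,952.42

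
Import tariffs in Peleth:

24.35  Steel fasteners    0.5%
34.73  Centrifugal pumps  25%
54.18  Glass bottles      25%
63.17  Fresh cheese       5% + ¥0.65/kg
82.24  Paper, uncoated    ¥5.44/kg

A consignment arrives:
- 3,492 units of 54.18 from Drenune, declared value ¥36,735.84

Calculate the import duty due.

Line 1 (54.18, Drenune, 3,492 units, ¥36,735.84):
Base rate for 54.18 is 25%.
Duty = ¥36,735.84 × 25% = ¥9,183.96.

¥9,183.96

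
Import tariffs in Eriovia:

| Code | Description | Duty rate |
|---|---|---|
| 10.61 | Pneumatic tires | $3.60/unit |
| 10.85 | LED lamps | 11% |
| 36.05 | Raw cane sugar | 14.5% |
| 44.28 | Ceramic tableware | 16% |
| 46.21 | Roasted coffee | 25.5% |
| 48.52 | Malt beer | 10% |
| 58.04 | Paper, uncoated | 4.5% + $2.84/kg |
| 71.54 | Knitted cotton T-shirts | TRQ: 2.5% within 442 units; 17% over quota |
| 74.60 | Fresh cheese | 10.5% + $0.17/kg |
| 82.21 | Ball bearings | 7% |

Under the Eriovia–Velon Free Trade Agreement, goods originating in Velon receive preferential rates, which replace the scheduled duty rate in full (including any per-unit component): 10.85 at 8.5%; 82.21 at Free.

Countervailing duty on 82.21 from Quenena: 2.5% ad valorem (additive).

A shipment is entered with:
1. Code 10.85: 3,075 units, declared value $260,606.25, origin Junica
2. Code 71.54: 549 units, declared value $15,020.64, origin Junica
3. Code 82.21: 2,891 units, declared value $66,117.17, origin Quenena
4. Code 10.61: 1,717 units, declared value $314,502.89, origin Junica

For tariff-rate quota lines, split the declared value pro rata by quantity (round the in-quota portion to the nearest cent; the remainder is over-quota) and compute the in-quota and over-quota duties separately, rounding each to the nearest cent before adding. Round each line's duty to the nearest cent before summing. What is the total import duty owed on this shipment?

$41,929.03

Line 1 (10.85, Junica, 3,075 units, $260,606.25):
Base rate for 10.85 is 11%.
10.85 has an FTA preferential rate, but origin Junica is not Velon; base rate stands.
Duty = $260,606.25 × 11% = $28,666.69.
Line 2 (71.54, Junica, 549 units, $15,020.64):
Code 71.54 is under a tariff-rate quota (threshold 442 units). In-quota: 442 units at 2.5%; over-quota: 107 units at 17%.
Pro-rata value split: in-quota = $15,020.64 × 442/549 = $12,093.12; over-quota = $15,020.64 − $12,093.12 = $2,927.52.
In-quota duty = $12,093.12 × 2.5% = $302.33. Over-quota duty = $2,927.52 × 17% = $497.68.
Line duty = $302.33 + $497.68 = $800.01.
Line 3 (82.21, Quenena, 2,891 units, $66,117.17):
Base rate for 82.21 is 7%.
82.21 has an FTA preferential rate, but origin Quenena is not Velon; base rate stands.
Additional duty on 82.21 from Quenena: +2.5%. Applied ad valorem rate: 7% + 2.5% = 9.5%.
Duty = $66,117.17 × 9.5% = $6,281.13.
Line 4 (10.61, Junica, 1,717 units, $314,502.89):
Base rate for 10.61 is $3.60/unit.
Duty = 1,717 × $3.60 = $6,181.20.
Total = $28,666.69 + $800.01 + $6,281.13 + $6,181.20 = $41,929.03.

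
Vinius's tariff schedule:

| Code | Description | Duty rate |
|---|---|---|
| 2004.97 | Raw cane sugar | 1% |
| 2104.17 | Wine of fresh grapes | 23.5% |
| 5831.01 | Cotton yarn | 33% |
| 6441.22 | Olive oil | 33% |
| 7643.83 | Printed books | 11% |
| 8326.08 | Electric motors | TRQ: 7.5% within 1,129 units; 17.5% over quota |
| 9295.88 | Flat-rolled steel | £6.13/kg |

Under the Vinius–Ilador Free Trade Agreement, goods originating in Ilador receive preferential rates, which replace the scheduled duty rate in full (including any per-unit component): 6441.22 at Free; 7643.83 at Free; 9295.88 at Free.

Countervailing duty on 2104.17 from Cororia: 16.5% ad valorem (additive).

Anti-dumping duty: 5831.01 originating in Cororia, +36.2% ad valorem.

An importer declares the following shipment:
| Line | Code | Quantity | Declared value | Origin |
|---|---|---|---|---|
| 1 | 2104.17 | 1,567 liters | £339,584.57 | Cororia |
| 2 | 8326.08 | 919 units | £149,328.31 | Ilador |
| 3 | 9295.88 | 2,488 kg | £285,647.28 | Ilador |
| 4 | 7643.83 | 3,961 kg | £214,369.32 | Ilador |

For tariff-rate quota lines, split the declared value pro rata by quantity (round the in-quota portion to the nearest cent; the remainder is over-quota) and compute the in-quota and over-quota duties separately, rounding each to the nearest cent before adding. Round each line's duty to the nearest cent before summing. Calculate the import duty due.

£147,033.45

Line 1 (2104.17, Cororia, 1,567 liters, £339,584.57):
Base rate for 2104.17 is 23.5%.
Additional duty on 2104.17 from Cororia: +16.5%. Applied ad valorem rate: 23.5% + 16.5% = 40%.
Duty = £339,584.57 × 40% = £135,833.83.
Line 2 (8326.08, Ilador, 919 units, £149,328.31):
Code 8326.08 is under a tariff-rate quota (threshold 1,129 units). Quantity 919 units is within the quota, so the in-quota rate 7.5% applies to the full value.
Duty = £149,328.31 × 7.5% = £11,199.62.
Line 3 (9295.88, Ilador, 2,488 kg, £285,647.28):
Base rate for 9295.88 is £6.13/kg.
Origin Ilador qualifies under the Vinius–Ilador agreement and 9295.88 is covered: preferential rate Free applies instead.
Duty = £285,647.28 × 0% = £0.00.
Line 4 (7643.83, Ilador, 3,961 kg, £214,369.32):
Base rate for 7643.83 is 11%.
Origin Ilador qualifies under the Vinius–Ilador agreement and 7643.83 is covered: preferential rate Free applies instead.
Duty = £214,369.32 × 0% = £0.00.
Total = £135,833.83 + £11,199.62 + £0.00 + £0.00 = £147,033.45.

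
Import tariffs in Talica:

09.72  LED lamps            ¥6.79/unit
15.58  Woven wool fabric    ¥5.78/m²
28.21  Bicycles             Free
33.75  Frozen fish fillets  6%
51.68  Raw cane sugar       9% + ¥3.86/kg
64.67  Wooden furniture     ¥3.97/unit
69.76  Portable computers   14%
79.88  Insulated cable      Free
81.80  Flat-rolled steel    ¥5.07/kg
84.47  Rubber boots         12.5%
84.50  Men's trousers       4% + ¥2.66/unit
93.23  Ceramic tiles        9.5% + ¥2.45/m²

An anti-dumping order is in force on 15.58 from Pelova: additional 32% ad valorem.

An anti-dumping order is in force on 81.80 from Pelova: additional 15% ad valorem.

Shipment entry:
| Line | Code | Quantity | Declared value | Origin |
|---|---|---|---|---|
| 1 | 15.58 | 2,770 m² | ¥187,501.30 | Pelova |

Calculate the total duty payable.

Line 1 (15.58, Pelova, 2,770 m², ¥187,501.30):
Base rate for 15.58 is ¥5.78/m².
Additional duty on 15.58 from Pelova: +32% ad valorem. Applied ad valorem rate = 32%.
Duty = ¥187,501.30 × 32% + 2,770 × ¥5.78 = ¥76,011.02.

¥76,011.02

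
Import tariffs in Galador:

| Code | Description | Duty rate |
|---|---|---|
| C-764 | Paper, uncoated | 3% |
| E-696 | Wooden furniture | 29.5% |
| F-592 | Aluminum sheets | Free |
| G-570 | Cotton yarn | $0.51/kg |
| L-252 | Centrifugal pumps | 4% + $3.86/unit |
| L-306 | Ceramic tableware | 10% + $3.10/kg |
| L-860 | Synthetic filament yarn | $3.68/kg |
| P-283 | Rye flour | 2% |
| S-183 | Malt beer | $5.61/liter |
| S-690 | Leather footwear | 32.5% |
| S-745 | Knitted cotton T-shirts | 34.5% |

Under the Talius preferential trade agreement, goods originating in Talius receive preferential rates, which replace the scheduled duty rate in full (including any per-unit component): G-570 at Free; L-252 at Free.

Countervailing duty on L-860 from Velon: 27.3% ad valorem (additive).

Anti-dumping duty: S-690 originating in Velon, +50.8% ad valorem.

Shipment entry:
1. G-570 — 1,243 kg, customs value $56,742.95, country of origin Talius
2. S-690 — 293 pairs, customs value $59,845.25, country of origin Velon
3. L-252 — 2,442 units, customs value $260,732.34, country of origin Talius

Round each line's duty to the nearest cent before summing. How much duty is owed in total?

$49,851.09

Line 1 (G-570, Talius, 1,243 kg, $56,742.95):
Base rate for G-570 is $0.51/kg.
Origin Talius qualifies under the Galador–Talius agreement and G-570 is covered: preferential rate Free applies instead.
Duty = $56,742.95 × 0% = $0.00.
Line 2 (S-690, Velon, 293 pairs, $59,845.25):
Base rate for S-690 is 32.5%.
Additional duty on S-690 from Velon: +50.8%. Applied ad valorem rate: 32.5% + 50.8% = 83.3%.
Duty = $59,845.25 × 83.3% = $49,851.09.
Line 3 (L-252, Talius, 2,442 units, $260,732.34):
Base rate for L-252 is 4% + $3.86/unit.
Origin Talius qualifies under the Galador–Talius agreement and L-252 is covered: preferential rate Free applies instead.
Duty = $260,732.34 × 0% = $0.00.
Total = $0.00 + $49,851.09 + $0.00 = $49,851.09.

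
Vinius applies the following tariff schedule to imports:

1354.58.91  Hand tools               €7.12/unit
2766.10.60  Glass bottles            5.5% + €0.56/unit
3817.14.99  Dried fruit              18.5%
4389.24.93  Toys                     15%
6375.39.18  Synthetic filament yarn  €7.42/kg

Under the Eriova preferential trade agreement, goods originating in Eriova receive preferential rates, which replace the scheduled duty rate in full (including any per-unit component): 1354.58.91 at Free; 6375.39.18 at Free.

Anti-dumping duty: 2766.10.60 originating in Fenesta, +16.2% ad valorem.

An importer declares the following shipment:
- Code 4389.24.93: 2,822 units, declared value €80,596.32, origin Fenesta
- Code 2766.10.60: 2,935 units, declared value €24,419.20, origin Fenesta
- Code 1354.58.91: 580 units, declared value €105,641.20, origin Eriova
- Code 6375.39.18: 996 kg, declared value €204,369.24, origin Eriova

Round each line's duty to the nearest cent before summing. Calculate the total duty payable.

Line 1 (4389.24.93, Fenesta, 2,822 units, €80,596.32):
Base rate for 4389.24.93 is 15%.
Duty = €80,596.32 × 15% = €12,089.45.
Line 2 (2766.10.60, Fenesta, 2,935 units, €24,419.20):
Base rate for 2766.10.60 is 5.5% + €0.56/unit.
Additional duty on 2766.10.60 from Fenesta: +16.2%. Applied ad valorem rate: 5.5% + 16.2% = 21.7%.
Duty = €24,419.20 × 21.7% + 2,935 × €0.56 = €6,942.57.
Line 3 (1354.58.91, Eriova, 580 units, €105,641.20):
Base rate for 1354.58.91 is €7.12/unit.
Origin Eriova qualifies under the Vinius–Eriova agreement and 1354.58.91 is covered: preferential rate Free applies instead.
Duty = €105,641.20 × 0% = €0.00.
Line 4 (6375.39.18, Eriova, 996 kg, €204,369.24):
Base rate for 6375.39.18 is €7.42/kg.
Origin Eriova qualifies under the Vinius–Eriova agreement and 6375.39.18 is covered: preferential rate Free applies instead.
Duty = €204,369.24 × 0% = €0.00.
Total = €12,089.45 + €6,942.57 + €0.00 + €0.00 = €19,032.02.

€19,032.02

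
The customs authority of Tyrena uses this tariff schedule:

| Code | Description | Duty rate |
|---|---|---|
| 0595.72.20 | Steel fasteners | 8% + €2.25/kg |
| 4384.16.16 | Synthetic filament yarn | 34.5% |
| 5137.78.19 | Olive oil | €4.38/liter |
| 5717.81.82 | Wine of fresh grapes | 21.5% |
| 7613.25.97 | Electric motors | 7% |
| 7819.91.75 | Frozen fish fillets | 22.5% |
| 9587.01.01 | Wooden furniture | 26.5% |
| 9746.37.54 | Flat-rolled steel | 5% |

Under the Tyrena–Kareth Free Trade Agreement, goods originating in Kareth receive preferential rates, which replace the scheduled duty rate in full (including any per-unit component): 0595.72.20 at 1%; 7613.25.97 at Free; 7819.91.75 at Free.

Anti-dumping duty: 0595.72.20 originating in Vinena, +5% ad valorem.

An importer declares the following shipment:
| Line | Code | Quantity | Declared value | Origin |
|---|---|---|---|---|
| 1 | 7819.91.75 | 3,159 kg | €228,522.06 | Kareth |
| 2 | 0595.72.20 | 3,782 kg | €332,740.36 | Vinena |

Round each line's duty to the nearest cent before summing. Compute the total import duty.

€51,765.75

Line 1 (7819.91.75, Kareth, 3,159 kg, €228,522.06):
Base rate for 7819.91.75 is 22.5%.
Origin Kareth qualifies under the Tyrena–Kareth agreement and 7819.91.75 is covered: preferential rate Free applies instead.
Duty = €228,522.06 × 0% = €0.00.
Line 2 (0595.72.20, Vinena, 3,782 kg, €332,740.36):
Base rate for 0595.72.20 is 8% + €2.25/kg.
0595.72.20 has an FTA preferential rate, but origin Vinena is not Kareth; base rate stands.
Additional duty on 0595.72.20 from Vinena: +5%. Applied ad valorem rate: 8% + 5% = 13%.
Duty = €332,740.36 × 13% + 3,782 × €2.25 = €51,765.75.
Total = €0.00 + €51,765.75 = €51,765.75.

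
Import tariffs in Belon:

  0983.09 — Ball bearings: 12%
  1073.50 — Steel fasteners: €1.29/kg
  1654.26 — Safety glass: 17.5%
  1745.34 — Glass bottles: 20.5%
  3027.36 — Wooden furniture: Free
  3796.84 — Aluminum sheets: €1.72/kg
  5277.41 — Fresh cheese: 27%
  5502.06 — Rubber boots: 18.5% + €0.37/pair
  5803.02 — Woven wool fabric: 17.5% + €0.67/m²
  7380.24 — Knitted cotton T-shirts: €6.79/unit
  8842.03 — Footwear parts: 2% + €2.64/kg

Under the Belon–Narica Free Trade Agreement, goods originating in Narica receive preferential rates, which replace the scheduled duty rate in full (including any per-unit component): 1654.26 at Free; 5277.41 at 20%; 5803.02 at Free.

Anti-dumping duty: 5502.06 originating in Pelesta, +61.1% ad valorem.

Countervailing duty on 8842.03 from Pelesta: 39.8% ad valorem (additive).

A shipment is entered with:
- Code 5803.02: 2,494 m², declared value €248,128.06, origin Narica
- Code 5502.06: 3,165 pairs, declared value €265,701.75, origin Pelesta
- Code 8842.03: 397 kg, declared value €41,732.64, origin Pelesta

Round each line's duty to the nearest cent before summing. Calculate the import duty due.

€231,161.96

Line 1 (5803.02, Narica, 2,494 m², €248,128.06):
Base rate for 5803.02 is 17.5% + €0.67/m².
Origin Narica qualifies under the Belon–Narica agreement and 5803.02 is covered: preferential rate Free applies instead.
Duty = €248,128.06 × 0% = €0.00.
Line 2 (5502.06, Pelesta, 3,165 pairs, €265,701.75):
Base rate for 5502.06 is 18.5% + €0.37/pair.
Additional duty on 5502.06 from Pelesta: +61.1%. Applied ad valorem rate: 18.5% + 61.1% = 79.6%.
Duty = €265,701.75 × 79.6% + 3,165 × €0.37 = €212,669.64.
Line 3 (8842.03, Pelesta, 397 kg, €41,732.64):
Base rate for 8842.03 is 2% + €2.64/kg.
Additional duty on 8842.03 from Pelesta: +39.8%. Applied ad valorem rate: 2% + 39.8% = 41.8%.
Duty = €41,732.64 × 41.8% + 397 × €2.64 = €18,492.32.
Total = €0.00 + €212,669.64 + €18,492.32 = €231,161.96.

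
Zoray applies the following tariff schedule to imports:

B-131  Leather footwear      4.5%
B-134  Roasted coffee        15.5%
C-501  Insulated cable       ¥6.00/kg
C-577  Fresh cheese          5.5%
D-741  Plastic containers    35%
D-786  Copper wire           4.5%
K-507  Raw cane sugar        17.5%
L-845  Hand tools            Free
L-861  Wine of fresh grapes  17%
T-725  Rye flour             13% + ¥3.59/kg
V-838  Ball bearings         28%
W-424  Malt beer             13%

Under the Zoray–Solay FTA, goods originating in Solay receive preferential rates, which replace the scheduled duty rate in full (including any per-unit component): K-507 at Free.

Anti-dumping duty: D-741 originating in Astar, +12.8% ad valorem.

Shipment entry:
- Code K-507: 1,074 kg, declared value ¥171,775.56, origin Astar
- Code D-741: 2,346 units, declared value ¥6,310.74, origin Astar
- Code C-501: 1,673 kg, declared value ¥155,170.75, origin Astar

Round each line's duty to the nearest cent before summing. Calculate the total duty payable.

Line 1 (K-507, Astar, 1,074 kg, ¥171,775.56):
Base rate for K-507 is 17.5%.
K-507 has an FTA preferential rate, but origin Astar is not Solay; base rate stands.
Duty = ¥171,775.56 × 17.5% = ¥30,060.72.
Line 2 (D-741, Astar, 2,346 units, ¥6,310.74):
Base rate for D-741 is 35%.
Additional duty on D-741 from Astar: +12.8%. Applied ad valorem rate: 35% + 12.8% = 47.8%.
Duty = ¥6,310.74 × 47.8% = ¥3,016.53.
Line 3 (C-501, Astar, 1,673 kg, ¥155,170.75):
Base rate for C-501 is ¥6.00/kg.
Duty = 1,673 × ¥6.00 = ¥10,038.00.
Total = ¥30,060.72 + ¥3,016.53 + ¥10,038.00 = ¥43,115.25.

¥43,115.25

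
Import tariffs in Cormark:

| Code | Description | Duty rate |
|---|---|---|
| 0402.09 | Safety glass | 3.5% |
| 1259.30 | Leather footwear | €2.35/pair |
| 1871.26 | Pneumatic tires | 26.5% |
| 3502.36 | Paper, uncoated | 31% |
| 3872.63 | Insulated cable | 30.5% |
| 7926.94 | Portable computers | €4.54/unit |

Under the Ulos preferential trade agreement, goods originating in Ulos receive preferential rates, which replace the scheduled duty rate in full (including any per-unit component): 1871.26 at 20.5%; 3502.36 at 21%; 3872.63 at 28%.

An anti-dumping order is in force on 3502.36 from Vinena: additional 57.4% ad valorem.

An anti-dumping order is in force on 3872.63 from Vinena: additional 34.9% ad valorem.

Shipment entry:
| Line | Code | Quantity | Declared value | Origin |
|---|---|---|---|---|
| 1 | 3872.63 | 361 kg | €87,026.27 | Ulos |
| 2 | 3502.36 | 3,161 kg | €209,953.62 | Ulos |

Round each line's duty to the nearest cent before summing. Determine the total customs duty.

€68,457.62

Line 1 (3872.63, Ulos, 361 kg, €87,026.27):
Base rate for 3872.63 is 30.5%.
Origin Ulos qualifies under the Cormark–Ulos agreement and 3872.63 is covered: preferential rate 28% applies instead.
The additional-duty order on 3872.63 targets Vinena, not Ulos; it does not apply.
Duty = €87,026.27 × 28% = €24,367.36.
Line 2 (3502.36, Ulos, 3,161 kg, €209,953.62):
Base rate for 3502.36 is 31%.
Origin Ulos qualifies under the Cormark–Ulos agreement and 3502.36 is covered: preferential rate 21% applies instead.
The additional-duty order on 3502.36 targets Vinena, not Ulos; it does not apply.
Duty = €209,953.62 × 21% = €44,090.26.
Total = €24,367.36 + €44,090.26 = €68,457.62.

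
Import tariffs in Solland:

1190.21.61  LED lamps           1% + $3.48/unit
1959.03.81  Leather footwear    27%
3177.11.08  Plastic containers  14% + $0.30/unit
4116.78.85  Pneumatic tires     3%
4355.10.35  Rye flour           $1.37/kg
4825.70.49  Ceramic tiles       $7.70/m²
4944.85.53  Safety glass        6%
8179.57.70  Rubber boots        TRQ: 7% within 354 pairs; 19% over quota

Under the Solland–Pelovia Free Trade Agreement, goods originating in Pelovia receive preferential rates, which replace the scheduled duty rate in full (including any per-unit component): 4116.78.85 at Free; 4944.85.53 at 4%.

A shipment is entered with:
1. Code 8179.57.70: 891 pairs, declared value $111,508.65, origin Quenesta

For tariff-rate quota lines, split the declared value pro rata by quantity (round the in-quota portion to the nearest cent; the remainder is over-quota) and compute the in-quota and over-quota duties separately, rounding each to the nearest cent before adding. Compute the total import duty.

$15,870.27

Line 1 (8179.57.70, Quenesta, 891 pairs, $111,508.65):
Code 8179.57.70 is under a tariff-rate quota (threshold 354 pairs). In-quota: 354 pairs at 7%; over-quota: 537 pairs at 19%.
Pro-rata value split: in-quota = $111,508.65 × 354/891 = $44,303.10; over-quota = $111,508.65 − $44,303.10 = $67,205.55.
In-quota duty = $44,303.10 × 7% = $3,101.22. Over-quota duty = $67,205.55 × 19% = $12,769.05.
Line duty = $3,101.22 + $12,769.05 = $15,870.27.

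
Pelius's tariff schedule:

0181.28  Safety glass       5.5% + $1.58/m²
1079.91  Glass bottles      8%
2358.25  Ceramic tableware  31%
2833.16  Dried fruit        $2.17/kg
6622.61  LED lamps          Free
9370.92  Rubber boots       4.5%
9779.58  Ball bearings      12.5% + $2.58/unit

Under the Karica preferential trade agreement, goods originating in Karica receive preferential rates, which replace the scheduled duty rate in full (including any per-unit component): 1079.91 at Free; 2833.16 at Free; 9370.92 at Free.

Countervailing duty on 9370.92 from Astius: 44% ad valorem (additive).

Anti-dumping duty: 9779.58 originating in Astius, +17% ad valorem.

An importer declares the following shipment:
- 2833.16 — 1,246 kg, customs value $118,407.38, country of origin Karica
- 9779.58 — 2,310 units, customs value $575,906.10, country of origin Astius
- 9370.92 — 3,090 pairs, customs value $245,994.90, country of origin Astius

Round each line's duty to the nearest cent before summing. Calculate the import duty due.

$295,159.63

Line 1 (2833.16, Karica, 1,246 kg, $118,407.38):
Base rate for 2833.16 is $2.17/kg.
Origin Karica qualifies under the Pelius–Karica agreement and 2833.16 is covered: preferential rate Free applies instead.
Duty = $118,407.38 × 0% = $0.00.
Line 2 (9779.58, Astius, 2,310 units, $575,906.10):
Base rate for 9779.58 is 12.5% + $2.58/unit.
Additional duty on 9779.58 from Astius: +17%. Applied ad valorem rate: 12.5% + 17% = 29.5%.
Duty = $575,906.10 × 29.5% + 2,310 × $2.58 = $175,852.10.
Line 3 (9370.92, Astius, 3,090 pairs, $245,994.90):
Base rate for 9370.92 is 4.5%.
9370.92 has an FTA preferential rate, but origin Astius is not Karica; base rate stands.
Additional duty on 9370.92 from Astius: +44%. Applied ad valorem rate: 4.5% + 44% = 48.5%.
Duty = $245,994.90 × 48.5% = $119,307.53.
Total = $0.00 + $175,852.10 + $119,307.53 = $295,159.63.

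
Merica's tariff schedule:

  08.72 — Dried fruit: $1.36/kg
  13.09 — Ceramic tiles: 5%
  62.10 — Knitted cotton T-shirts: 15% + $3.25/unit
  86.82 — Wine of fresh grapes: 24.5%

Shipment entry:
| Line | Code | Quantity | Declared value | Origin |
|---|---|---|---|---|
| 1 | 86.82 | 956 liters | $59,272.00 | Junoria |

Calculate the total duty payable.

Line 1 (86.82, Junoria, 956 liters, $59,272.00):
Base rate for 86.82 is 24.5%.
Duty = $59,272.00 × 24.5% = $14,521.64.

$14,521.64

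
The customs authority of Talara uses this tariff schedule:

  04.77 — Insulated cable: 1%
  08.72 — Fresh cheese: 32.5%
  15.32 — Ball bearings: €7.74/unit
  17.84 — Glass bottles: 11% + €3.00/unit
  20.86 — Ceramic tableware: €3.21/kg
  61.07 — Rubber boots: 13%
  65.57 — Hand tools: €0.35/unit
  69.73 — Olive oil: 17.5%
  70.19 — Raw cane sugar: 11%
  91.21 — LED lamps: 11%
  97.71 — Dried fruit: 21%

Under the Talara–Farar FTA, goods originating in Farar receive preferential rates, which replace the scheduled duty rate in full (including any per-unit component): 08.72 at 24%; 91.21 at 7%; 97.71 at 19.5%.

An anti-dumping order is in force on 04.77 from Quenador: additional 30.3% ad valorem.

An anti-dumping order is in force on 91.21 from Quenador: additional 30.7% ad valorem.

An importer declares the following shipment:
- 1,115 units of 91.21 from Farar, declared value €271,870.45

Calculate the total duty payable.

€19,030.93

Line 1 (91.21, Farar, 1,115 units, €271,870.45):
Base rate for 91.21 is 11%.
Origin Farar qualifies under the Talara–Farar agreement and 91.21 is covered: preferential rate 7% applies instead.
The additional-duty order on 91.21 targets Quenador, not Farar; it does not apply.
Duty = €271,870.45 × 7% = €19,030.93.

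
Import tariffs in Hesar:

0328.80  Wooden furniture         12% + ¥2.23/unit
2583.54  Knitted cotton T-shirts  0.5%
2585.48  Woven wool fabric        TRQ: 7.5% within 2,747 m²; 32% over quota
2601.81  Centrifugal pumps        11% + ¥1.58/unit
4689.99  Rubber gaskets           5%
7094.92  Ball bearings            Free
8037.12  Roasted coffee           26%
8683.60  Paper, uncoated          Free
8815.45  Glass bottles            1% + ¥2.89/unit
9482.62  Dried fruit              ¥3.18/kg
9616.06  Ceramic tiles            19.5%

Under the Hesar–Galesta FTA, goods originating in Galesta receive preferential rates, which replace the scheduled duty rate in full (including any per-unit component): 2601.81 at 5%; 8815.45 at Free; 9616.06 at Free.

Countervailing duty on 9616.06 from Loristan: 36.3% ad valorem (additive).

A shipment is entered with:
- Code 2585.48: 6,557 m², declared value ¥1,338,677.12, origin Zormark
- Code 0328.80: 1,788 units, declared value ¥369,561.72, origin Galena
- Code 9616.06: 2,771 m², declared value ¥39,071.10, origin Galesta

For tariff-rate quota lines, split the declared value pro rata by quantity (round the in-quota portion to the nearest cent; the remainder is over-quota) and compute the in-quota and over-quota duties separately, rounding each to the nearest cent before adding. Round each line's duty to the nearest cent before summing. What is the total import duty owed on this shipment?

Line 1 (2585.48, Zormark, 6,557 m², ¥1,338,677.12):
Code 2585.48 is under a tariff-rate quota (threshold 2,747 m²). In-quota: 2,747 m² at 7.5%; over-quota: 3,810 m² at 32%.
Pro-rata value split: in-quota = ¥1,338,677.12 × 2,747/6,557 = ¥560,827.52; over-quota = ¥1,338,677.12 − ¥560,827.52 = ¥777,849.60.
In-quota duty = ¥560,827.52 × 7.5% = ¥42,062.06. Over-quota duty = ¥777,849.60 × 32% = ¥248,911.87.
Line duty = ¥42,062.06 + ¥248,911.87 = ¥290,973.93.
Line 2 (0328.80, Galena, 1,788 units, ¥369,561.72):
Base rate for 0328.80 is 12% + ¥2.23/unit.
Duty = ¥369,561.72 × 12% + 1,788 × ¥2.23 = ¥48,334.65.
Line 3 (9616.06, Galesta, 2,771 m², ¥39,071.10):
Base rate for 9616.06 is 19.5%.
Origin Galesta qualifies under the Hesar–Galesta agreement and 9616.06 is covered: preferential rate Free applies instead.
The additional-duty order on 9616.06 targets Loristan, not Galesta; it does not apply.
Duty = ¥39,071.10 × 0% = ¥0.00.
Total = ¥290,973.93 + ¥48,334.65 + ¥0.00 = ¥339,308.58.

¥339,308.58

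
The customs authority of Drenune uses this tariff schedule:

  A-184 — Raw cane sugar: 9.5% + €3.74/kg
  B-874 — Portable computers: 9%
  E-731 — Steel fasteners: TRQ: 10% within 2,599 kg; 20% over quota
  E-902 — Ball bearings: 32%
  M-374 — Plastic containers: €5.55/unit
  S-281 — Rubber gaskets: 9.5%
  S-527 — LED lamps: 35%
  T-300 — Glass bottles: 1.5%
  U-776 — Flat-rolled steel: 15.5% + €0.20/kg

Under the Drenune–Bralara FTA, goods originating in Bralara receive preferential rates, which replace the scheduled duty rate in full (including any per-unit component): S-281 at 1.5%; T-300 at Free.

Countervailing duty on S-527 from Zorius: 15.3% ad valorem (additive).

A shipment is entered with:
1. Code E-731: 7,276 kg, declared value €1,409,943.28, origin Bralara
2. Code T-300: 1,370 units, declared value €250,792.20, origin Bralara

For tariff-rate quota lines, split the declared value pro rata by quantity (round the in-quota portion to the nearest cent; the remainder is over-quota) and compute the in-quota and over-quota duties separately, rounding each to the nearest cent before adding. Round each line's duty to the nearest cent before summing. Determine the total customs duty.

€231,625.23

Line 1 (E-731, Bralara, 7,276 kg, €1,409,943.28):
Code E-731 is under a tariff-rate quota (threshold 2,599 kg). In-quota: 2,599 kg at 10%; over-quota: 4,677 kg at 20%.
Pro-rata value split: in-quota = €1,409,943.28 × 2,599/7,276 = €503,634.22; over-quota = €1,409,943.28 − €503,634.22 = €906,309.06.
In-quota duty = €503,634.22 × 10% = €50,363.42. Over-quota duty = €906,309.06 × 20% = €181,261.81.
Line duty = €50,363.42 + €181,261.81 = €231,625.23.
Line 2 (T-300, Bralara, 1,370 units, €250,792.20):
Base rate for T-300 is 1.5%.
Origin Bralara qualifies under the Drenune–Bralara agreement and T-300 is covered: preferential rate Free applies instead.
Duty = €250,792.20 × 0% = €0.00.
Total = €231,625.23 + €0.00 = €231,625.23.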